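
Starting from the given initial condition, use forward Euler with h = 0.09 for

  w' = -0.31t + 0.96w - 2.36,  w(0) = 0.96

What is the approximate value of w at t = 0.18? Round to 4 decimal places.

Euler: w_{n+1} = w_n + h·f(t_n, w_n).
t=0.000000, w=0.960000: f=-1.438400 → w ← 0.960000 + 0.09·(-1.438400) = 0.830544
t=0.090000, w=0.830544: f=-1.590578 → w ← 0.830544 + 0.09·(-1.590578) = 0.687392
w(0.18) ≈ 0.6874

0.6874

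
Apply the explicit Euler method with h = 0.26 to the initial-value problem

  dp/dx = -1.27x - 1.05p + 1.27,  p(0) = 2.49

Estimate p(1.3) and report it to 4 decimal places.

Euler: p_{n+1} = p_n + h·f(x_n, p_n).
x=0.000000, p=2.490000: f=-1.344500 → p ← 2.490000 + 0.26·(-1.344500) = 2.140430
x=0.260000, p=2.140430: f=-1.307652 → p ← 2.140430 + 0.26·(-1.307652) = 1.800441
x=0.520000, p=1.800441: f=-1.280863 → p ← 1.800441 + 0.26·(-1.280863) = 1.467416
x=0.780000, p=1.467416: f=-1.261387 → p ← 1.467416 + 0.26·(-1.261387) = 1.139456
x=1.040000, p=1.139456: f=-1.247228 → p ← 1.139456 + 0.26·(-1.247228) = 0.815176
p(1.3) ≈ 0.8152

0.8152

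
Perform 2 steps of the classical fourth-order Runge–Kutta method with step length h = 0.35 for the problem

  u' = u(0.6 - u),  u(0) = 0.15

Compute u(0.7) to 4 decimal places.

0.2019

RK4: k1 = f(t_n, u_n); k2 = f(t_n + h/2, u_n + (h/2)·k1); k3 = f(t_n + h/2, u_n + (h/2)·k2); k4 = f(t_n + h, u_n + h·k3); u_{n+1} = u_n + (h/6)·(k1 + 2k2 + 2k3 + k4).
t=0.000000, u=0.150000:
  k1 = f(0.000000, 0.150000) = 0.067500
  k2 = f(0.175000, 0.161812) = 0.070904
  k3 = f(0.175000, 0.162408) = 0.071069
  k4 = f(0.350000, 0.174874) = 0.074343
  u ← 0.150000 + (0.35/6)·(k1 + 2k2 + 2k3 + k4) = 0.174838
t=0.350000, u=0.174838:
  k1 = f(0.350000, 0.174838) = 0.074334
  k2 = f(0.525000, 0.187846) = 0.077422
  k3 = f(0.525000, 0.188386) = 0.077542
  k4 = f(0.700000, 0.201978) = 0.080392
  u ← 0.174838 + (0.35/6)·(k1 + 2k2 + 2k3 + k4) = 0.201942
u(0.7) ≈ 0.2019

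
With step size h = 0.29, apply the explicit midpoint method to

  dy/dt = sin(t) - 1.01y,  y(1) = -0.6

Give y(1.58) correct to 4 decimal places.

Midpoint: k1 = f(t_n, y_n); k2 = f(t_n + h/2, y_n + (h/2)·k1); y_{n+1} = y_n + h·k2.
t=1.000000, y=-0.600000:
  k1 = f(1.000000, -0.600000) = 1.447471
  k2 = f(1.145000, -0.390117) = 1.304728
  y ← -0.600000 + 0.29·1.304728 = -0.221629
t=1.290000, y=-0.221629:
  k1 = f(1.290000, -0.221629) = 1.184680
  k2 = f(1.435000, -0.049850) = 1.041143
  y ← -0.221629 + 0.29·1.041143 = 0.080302
y(1.58) ≈ 0.0803

0.0803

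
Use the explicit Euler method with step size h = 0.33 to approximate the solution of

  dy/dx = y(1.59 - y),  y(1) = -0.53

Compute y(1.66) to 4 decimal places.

Euler: y_{n+1} = y_n + h·f(x_n, y_n).
x=1.000000, y=-0.530000: f=-1.123600 → y ← -0.530000 + 0.33·(-1.123600) = -0.900788
x=1.330000, y=-0.900788: f=-2.243672 → y ← -0.900788 + 0.33·(-2.243672) = -1.641200
y(1.66) ≈ -1.6412

-1.6412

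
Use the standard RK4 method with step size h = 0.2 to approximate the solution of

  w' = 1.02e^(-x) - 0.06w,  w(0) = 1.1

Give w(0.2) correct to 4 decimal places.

1.2706

RK4: k1 = f(x_n, w_n); k2 = f(x_n + h/2, w_n + (h/2)·k1); k3 = f(x_n + h/2, w_n + (h/2)·k2); k4 = f(x_n + h, w_n + h·k3); w_{n+1} = w_n + (h/6)·(k1 + 2k2 + 2k3 + k4).
x=0.000000, w=1.100000:
  k1 = f(0.000000, 1.100000) = 0.954000
  k2 = f(0.100000, 1.195400) = 0.851210
  k3 = f(0.100000, 1.185121) = 0.851827
  k4 = f(0.200000, 1.270365) = 0.758883
  w ← 1.100000 + (0.2/6)·(k1 + 2k2 + 2k3 + k4) = 1.270632
w(0.2) ≈ 1.2706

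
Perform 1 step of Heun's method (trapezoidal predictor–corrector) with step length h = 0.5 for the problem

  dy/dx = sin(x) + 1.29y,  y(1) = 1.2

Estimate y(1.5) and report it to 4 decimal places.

2.8190

Heun: k1 = f(x_n, y_n); k2 = f(x_n + h, y_n + h·k1); y_{n+1} = y_n + (h/2)·(k1 + k2).
x=1.000000, y=1.200000:
  k1 = f(1.000000, 1.200000) = 2.389471
  k2 = f(1.500000, 2.394735) = 4.086704
  y ← 1.200000 + (0.5/2)·(2.389471 + 4.086704) = 2.819044
y(1.5) ≈ 2.8190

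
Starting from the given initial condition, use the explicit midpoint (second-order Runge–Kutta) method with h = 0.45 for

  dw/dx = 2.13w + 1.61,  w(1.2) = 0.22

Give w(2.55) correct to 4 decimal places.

13.0380

Midpoint: k1 = f(x_n, w_n); k2 = f(x_n + h/2, w_n + (h/2)·k1); w_{n+1} = w_n + h·k2.
x=1.200000, w=0.220000:
  k1 = f(1.200000, 0.220000) = 2.078600
  k2 = f(1.425000, 0.687685) = 3.074769
  w ← 0.220000 + 0.45·3.074769 = 1.603646
x=1.650000, w=1.603646:
  k1 = f(1.650000, 1.603646) = 5.025766
  k2 = f(1.875000, 2.734443) = 7.434365
  w ← 1.603646 + 0.45·7.434365 = 4.949110
x=2.100000, w=4.949110:
  k1 = f(2.100000, 4.949110) = 12.151605
  k2 = f(2.325000, 7.683221) = 17.975261
  w ← 4.949110 + 0.45·17.975261 = 13.037978
w(2.55) ≈ 13.0380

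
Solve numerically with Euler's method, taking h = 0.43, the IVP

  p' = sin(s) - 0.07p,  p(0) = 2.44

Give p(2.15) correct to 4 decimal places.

Euler: p_{n+1} = p_n + h·f(s_n, p_n).
s=0.000000, p=2.440000: f=-0.170800 → p ← 2.440000 + 0.43·(-0.170800) = 2.366556
s=0.430000, p=2.366556: f=0.251212 → p ← 2.366556 + 0.43·0.251212 = 2.474577
s=0.860000, p=2.474577: f=0.584622 → p ← 2.474577 + 0.43·0.584622 = 2.725965
s=1.290000, p=2.725965: f=0.770018 → p ← 2.725965 + 0.43·0.770018 = 3.057072
s=1.720000, p=3.057072: f=0.774895 → p ← 3.057072 + 0.43·0.774895 = 3.390277
p(2.15) ≈ 3.3903

3.3903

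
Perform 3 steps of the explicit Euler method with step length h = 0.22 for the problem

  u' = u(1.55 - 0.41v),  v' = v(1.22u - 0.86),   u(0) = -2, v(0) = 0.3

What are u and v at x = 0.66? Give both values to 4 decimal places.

Euler on (u,v): u_{n+1} = u_n + h·u', v_{n+1} = v_n + h·v'.
0.000000: (-2.000000, 0.300000); f=(-2.854000, -0.990000) → (-2.627880, 0.082200)
0.220000: (-2.627880, 0.082200); f=(-3.984649, -0.334226) → (-3.504503, 0.008670)
0.440000: (-3.504503, 0.008670); f=(-5.419522, -0.044526) → (-4.696798, -0.001125)
(u(0.66), v(0.66)) ≈ (-4.6968, -0.0011)

-4.6968, -0.0011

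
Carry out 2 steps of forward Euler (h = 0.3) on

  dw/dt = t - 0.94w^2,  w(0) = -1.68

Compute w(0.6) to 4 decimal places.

-4.1146

Euler: w_{n+1} = w_n + h·f(t_n, w_n).
t=0.000000, w=-1.680000: f=-2.653056 → w ← -1.680000 + 0.3·(-2.653056) = -2.475917
t=0.300000, w=-2.475917: f=-5.462354 → w ← -2.475917 + 0.3·(-5.462354) = -4.114623
w(0.6) ≈ -4.1146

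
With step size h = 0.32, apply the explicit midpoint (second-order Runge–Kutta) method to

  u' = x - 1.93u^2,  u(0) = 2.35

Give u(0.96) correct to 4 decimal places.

1.7014

Midpoint: k1 = f(x_n, u_n); k2 = f(x_n + h/2, u_n + (h/2)·k1); u_{n+1} = u_n + h·k2.
x=0.000000, u=2.350000:
  k1 = f(0.000000, 2.350000) = -10.658425
  k2 = f(0.160000, 0.644652) = -0.642062
  u ← 2.350000 + 0.32·(-0.642062) = 2.144540
x=0.320000, u=2.144540:
  k1 = f(0.320000, 2.144540) = -8.556171
  k2 = f(0.480000, 0.775553) = -0.680860
  u ← 2.144540 + 0.32·(-0.680860) = 1.926665
x=0.640000, u=1.926665:
  k1 = f(0.640000, 1.926665) = -6.524232
  k2 = f(0.800000, 0.882788) = -0.704076
  u ← 1.926665 + 0.32·(-0.704076) = 1.701360
u(0.96) ≈ 1.7014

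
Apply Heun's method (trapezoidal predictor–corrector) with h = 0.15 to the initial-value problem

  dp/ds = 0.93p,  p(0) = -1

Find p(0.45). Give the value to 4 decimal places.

-1.5178

Heun: k1 = f(s_n, p_n); k2 = f(s_n + h, p_n + h·k1); p_{n+1} = p_n + (h/2)·(k1 + k2).
s=0.000000, p=-1.000000:
  k1 = f(0.000000, -1.000000) = -0.930000
  k2 = f(0.150000, -1.139500) = -1.059735
  p ← -1.000000 + (0.15/2)·(-0.930000 + (-1.059735)) = -1.149230
s=0.150000, p=-1.149230:
  k1 = f(0.150000, -1.149230) = -1.068784
  k2 = f(0.300000, -1.309548) = -1.217879
  p ← -1.149230 + (0.15/2)·(-1.068784 + (-1.217879)) = -1.320730
s=0.300000, p=-1.320730:
  k1 = f(0.300000, -1.320730) = -1.228279
  k2 = f(0.450000, -1.504972) = -1.399624
  p ← -1.320730 + (0.15/2)·(-1.228279 + (-1.399624)) = -1.517823
p(0.45) ≈ -1.5178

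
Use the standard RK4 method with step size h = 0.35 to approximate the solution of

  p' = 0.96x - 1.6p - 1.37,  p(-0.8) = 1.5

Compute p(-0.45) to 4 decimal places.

0.3344

RK4: k1 = f(x_n, p_n); k2 = f(x_n + h/2, p_n + (h/2)·k1); k3 = f(x_n + h/2, p_n + (h/2)·k2); k4 = f(x_n + h, p_n + h·k3); p_{n+1} = p_n + (h/6)·(k1 + 2k2 + 2k3 + k4).
x=-0.800000, p=1.500000:
  k1 = f(-0.800000, 1.500000) = -4.538000
  k2 = f(-0.625000, 0.705850) = -3.099360
  k3 = f(-0.625000, 0.957612) = -3.502179
  k4 = f(-0.450000, 0.274237) = -2.240780
  p ← 1.500000 + (0.35/6)·(k1 + 2k2 + 2k3 + k4) = 0.334392
p(-0.45) ≈ 0.3344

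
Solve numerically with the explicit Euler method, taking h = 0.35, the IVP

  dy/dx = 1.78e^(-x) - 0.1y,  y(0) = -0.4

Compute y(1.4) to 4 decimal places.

Euler: y_{n+1} = y_n + h·f(x_n, y_n).
x=0.000000, y=-0.400000: f=1.820000 → y ← -0.400000 + 0.35·1.820000 = 0.237000
x=0.350000, y=0.237000: f=1.230645 → y ← 0.237000 + 0.35·1.230645 = 0.667726
x=0.700000, y=0.667726: f=0.817149 → y ← 0.667726 + 0.35·0.817149 = 0.953728
x=1.050000, y=0.953728: f=0.527516 → y ← 0.953728 + 0.35·0.527516 = 1.138359
y(1.4) ≈ 1.1384

1.1384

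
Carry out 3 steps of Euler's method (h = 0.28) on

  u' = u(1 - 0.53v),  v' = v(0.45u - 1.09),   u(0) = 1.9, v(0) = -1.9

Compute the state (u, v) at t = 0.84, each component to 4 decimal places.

Euler on (u,v): u_{n+1} = u_n + h·u', v_{n+1} = v_n + h·v'.
0.000000: (1.900000, -1.900000); f=(3.813300, 0.446500) → (2.967724, -1.774980)
0.280000: (2.967724, -1.774980); f=(5.759579, -0.435715) → (4.580406, -1.896980)
0.560000: (4.580406, -1.896980); f=(9.185544, -1.842314) → (7.152358, -2.412828)
(u(0.84), v(0.84)) ≈ (7.1524, -2.4128)

7.1524, -2.4128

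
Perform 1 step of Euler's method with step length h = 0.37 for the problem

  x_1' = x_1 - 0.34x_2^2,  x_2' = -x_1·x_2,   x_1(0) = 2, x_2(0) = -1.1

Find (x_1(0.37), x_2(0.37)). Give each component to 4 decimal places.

2.5878, -0.2860

Euler on (x_1,x_2): x_1_{n+1} = x_1_n + h·x_1', x_2_{n+1} = x_2_n + h·x_2'.
0.000000: (2.000000, -1.100000); f=(1.588600, 2.200000) → (2.587782, -0.286000)
(x_1(0.37), x_2(0.37)) ≈ (2.5878, -0.2860)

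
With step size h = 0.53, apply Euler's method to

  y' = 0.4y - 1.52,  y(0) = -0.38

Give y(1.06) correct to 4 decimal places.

Euler: y_{n+1} = y_n + h·f(x_n, y_n).
x=0.000000, y=-0.380000: f=-1.672000 → y ← -0.380000 + 0.53·(-1.672000) = -1.266160
x=0.530000, y=-1.266160: f=-2.026464 → y ← -1.266160 + 0.53·(-2.026464) = -2.340186
y(1.06) ≈ -2.3402

-2.3402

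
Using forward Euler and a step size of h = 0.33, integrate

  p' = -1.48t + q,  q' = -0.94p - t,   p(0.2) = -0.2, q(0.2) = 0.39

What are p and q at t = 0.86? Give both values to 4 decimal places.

Euler on (p,q): p_{n+1} = p_n + h·p', q_{n+1} = q_n + h·q'.
0.200000: (-0.200000, 0.390000); f=(0.094000, -0.012000) → (-0.168980, 0.386040)
0.530000: (-0.168980, 0.386040); f=(-0.398360, -0.371159) → (-0.300439, 0.263558)
(p(0.86), q(0.86)) ≈ (-0.3004, 0.2636)

-0.3004, 0.2636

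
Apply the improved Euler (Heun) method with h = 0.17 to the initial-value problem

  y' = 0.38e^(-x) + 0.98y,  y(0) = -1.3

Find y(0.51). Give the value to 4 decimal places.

Heun: k1 = f(x_n, y_n); k2 = f(x_n + h, y_n + h·k1); y_{n+1} = y_n + (h/2)·(k1 + k2).
x=0.000000, y=-1.300000:
  k1 = f(0.000000, -1.300000) = -0.894000
  k2 = f(0.170000, -1.451980) = -1.102348
  y ← -1.300000 + (0.17/2)·(-0.894000 + (-1.102348)) = -1.469690
x=0.170000, y=-1.469690:
  k1 = f(0.170000, -1.469690) = -1.119703
  k2 = f(0.340000, -1.660039) = -1.356366
  y ← -1.469690 + (0.17/2)·(-1.119703 + (-1.356366)) = -1.680155
x=0.340000, y=-1.680155:
  k1 = f(0.340000, -1.680155) = -1.376080
  k2 = f(0.510000, -1.914089) = -1.647619
  y ← -1.680155 + (0.17/2)·(-1.376080 + (-1.647619)) = -1.937170
y(0.51) ≈ -1.9372

-1.9372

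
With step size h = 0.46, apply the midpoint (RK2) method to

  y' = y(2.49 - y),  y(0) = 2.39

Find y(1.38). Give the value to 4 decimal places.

2.4775

Midpoint: k1 = f(x_n, y_n); k2 = f(x_n + h/2, y_n + (h/2)·k1); y_{n+1} = y_n + h·k2.
x=0.000000, y=2.390000:
  k1 = f(0.000000, 2.390000) = 0.239000
  k2 = f(0.230000, 2.444970) = 0.110097
  y ← 2.390000 + 0.46·0.110097 = 2.440645
x=0.460000, y=2.440645:
  k1 = f(0.460000, 2.440645) = 0.120459
  k2 = f(0.690000, 2.468350) = 0.053439
  y ← 2.440645 + 0.46·0.053439 = 2.465227
x=0.920000, y=2.465227:
  k1 = f(0.920000, 2.465227) = 0.061072
  k2 = f(1.150000, 2.479273) = 0.026595
  y ← 2.465227 + 0.46·0.026595 = 2.477460
y(1.38) ≈ 2.4775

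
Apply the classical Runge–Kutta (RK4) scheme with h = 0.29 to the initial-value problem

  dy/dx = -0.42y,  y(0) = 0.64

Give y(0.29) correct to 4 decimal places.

RK4: k1 = f(x_n, y_n); k2 = f(x_n + h/2, y_n + (h/2)·k1); k3 = f(x_n + h/2, y_n + (h/2)·k2); k4 = f(x_n + h, y_n + h·k3); y_{n+1} = y_n + (h/6)·(k1 + 2k2 + 2k3 + k4).
x=0.000000, y=0.640000:
  k1 = f(0.000000, 0.640000) = -0.268800
  k2 = f(0.145000, 0.601024) = -0.252430
  k3 = f(0.145000, 0.603398) = -0.253427
  k4 = f(0.290000, 0.566506) = -0.237933
  y ← 0.640000 + (0.29/6)·(k1 + 2k2 + 2k3 + k4) = 0.566608
y(0.29) ≈ 0.5666

0.5666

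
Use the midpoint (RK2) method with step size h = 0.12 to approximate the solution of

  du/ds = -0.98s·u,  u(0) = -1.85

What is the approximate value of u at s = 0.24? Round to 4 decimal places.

-1.7983

Midpoint: k1 = f(s_n, u_n); k2 = f(s_n + h/2, u_n + (h/2)·k1); u_{n+1} = u_n + h·k2.
s=0.000000, u=-1.850000:
  k1 = f(0.000000, -1.850000) = 0.000000
  k2 = f(0.060000, -1.850000) = 0.108780
  u ← -1.850000 + 0.12·0.108780 = -1.836946
s=0.120000, u=-1.836946:
  k1 = f(0.120000, -1.836946) = 0.216025
  k2 = f(0.180000, -1.823985) = 0.321751
  u ← -1.836946 + 0.12·0.321751 = -1.798336
u(0.24) ≈ -1.7983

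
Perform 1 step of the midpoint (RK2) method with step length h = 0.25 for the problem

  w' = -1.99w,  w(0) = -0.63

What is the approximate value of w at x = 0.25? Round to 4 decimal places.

-0.3945

Midpoint: k1 = f(x_n, w_n); k2 = f(x_n + h/2, w_n + (h/2)·k1); w_{n+1} = w_n + h·k2.
x=0.000000, w=-0.630000:
  k1 = f(0.000000, -0.630000) = 1.253700
  k2 = f(0.125000, -0.473287) = 0.941842
  w ← -0.630000 + 0.25·0.941842 = -0.394539
w(0.25) ≈ -0.3945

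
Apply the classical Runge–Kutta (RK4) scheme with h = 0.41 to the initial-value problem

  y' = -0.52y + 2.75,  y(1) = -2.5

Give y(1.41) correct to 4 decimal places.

RK4: k1 = f(x_n, y_n); k2 = f(x_n + h/2, y_n + (h/2)·k1); k3 = f(x_n + h/2, y_n + (h/2)·k2); k4 = f(x_n + h, y_n + h·k3); y_{n+1} = y_n + (h/6)·(k1 + 2k2 + 2k3 + k4).
x=1.000000, y=-2.500000:
  k1 = f(1.000000, -2.500000) = 4.050000
  k2 = f(1.205000, -1.669750) = 3.618270
  k3 = f(1.205000, -1.758255) = 3.664292
  k4 = f(1.410000, -0.997640) = 3.268773
  y ← -2.500000 + (0.41/6)·(k1 + 2k2 + 2k3 + k4) = -1.004600
y(1.41) ≈ -1.0046

-1.0046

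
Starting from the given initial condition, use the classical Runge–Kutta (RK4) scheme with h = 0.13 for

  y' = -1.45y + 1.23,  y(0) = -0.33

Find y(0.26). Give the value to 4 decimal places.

0.0401

RK4: k1 = f(x_n, y_n); k2 = f(x_n + h/2, y_n + (h/2)·k1); k3 = f(x_n + h/2, y_n + (h/2)·k2); k4 = f(x_n + h, y_n + h·k3); y_{n+1} = y_n + (h/6)·(k1 + 2k2 + 2k3 + k4).
x=0.000000, y=-0.330000:
  k1 = f(0.000000, -0.330000) = 1.708500
  k2 = f(0.065000, -0.218948) = 1.547474
  k3 = f(0.065000, -0.229414) = 1.562651
  k4 = f(0.130000, -0.126855) = 1.413940
  y ← -0.330000 + (0.13/6)·(k1 + 2k2 + 2k3 + k4) = -0.127575
x=0.130000, y=-0.127575:
  k1 = f(0.130000, -0.127575) = 1.414984
  k2 = f(0.195000, -0.035601) = 1.281622
  k3 = f(0.195000, -0.044270) = 1.294191
  k4 = f(0.260000, 0.040670) = 1.171029
  y ← -0.127575 + (0.13/6)·(k1 + 2k2 + 2k3 + k4) = 0.040074
y(0.26) ≈ 0.0401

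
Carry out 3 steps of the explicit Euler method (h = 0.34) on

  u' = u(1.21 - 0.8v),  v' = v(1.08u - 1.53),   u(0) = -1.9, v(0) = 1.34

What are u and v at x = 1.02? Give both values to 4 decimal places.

Euler on (u,v): u_{n+1} = u_n + h·u', v_{n+1} = v_n + h·v'.
0.000000: (-1.900000, 1.340000); f=(-0.262200, -4.799880) → (-1.989148, -0.291959)
0.340000: (-1.989148, -0.291959); f=(-2.871469, 1.073908) → (-2.965448, 0.073169)
0.680000: (-2.965448, 0.073169); f=(-3.414607, -0.346288) → (-4.126414, -0.044568)
(u(1.02), v(1.02)) ≈ (-4.1264, -0.0446)

-4.1264, -0.0446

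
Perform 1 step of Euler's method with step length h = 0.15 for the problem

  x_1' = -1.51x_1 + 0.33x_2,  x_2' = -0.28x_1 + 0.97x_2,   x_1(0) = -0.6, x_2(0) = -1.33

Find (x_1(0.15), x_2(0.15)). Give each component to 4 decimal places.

-0.5299, -1.4983

Euler on (x_1,x_2): x_1_{n+1} = x_1_n + h·x_1', x_2_{n+1} = x_2_n + h·x_2'.
0.000000: (-0.600000, -1.330000); f=(0.467100, -1.122100) → (-0.529935, -1.498315)
(x_1(0.15), x_2(0.15)) ≈ (-0.5299, -1.4983)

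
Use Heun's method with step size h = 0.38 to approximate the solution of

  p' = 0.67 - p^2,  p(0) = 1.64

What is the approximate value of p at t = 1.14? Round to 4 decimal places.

0.9431

Heun: k1 = f(t_n, p_n); k2 = f(t_n + h, p_n + h·k1); p_{n+1} = p_n + (h/2)·(k1 + k2).
t=0.000000, p=1.640000:
  k1 = f(0.000000, 1.640000) = -2.019600
  k2 = f(0.380000, 0.872552) = -0.091347
  p ← 1.640000 + (0.38/2)·(-2.019600 + (-0.091347)) = 1.238920
t=0.380000, p=1.238920:
  k1 = f(0.380000, 1.238920) = -0.864923
  k2 = f(0.760000, 0.910249) = -0.158554
  p ← 1.238920 + (0.38/2)·(-0.864923 + (-0.158554)) = 1.044459
t=0.760000, p=1.044459:
  k1 = f(0.760000, 1.044459) = -0.420896
  k2 = f(1.140000, 0.884519) = -0.112374
  p ← 1.044459 + (0.38/2)·(-0.420896 + (-0.112374)) = 0.943138
p(1.14) ≈ 0.9431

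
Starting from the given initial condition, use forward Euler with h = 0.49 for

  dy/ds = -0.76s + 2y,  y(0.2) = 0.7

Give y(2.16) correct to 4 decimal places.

7.6812

Euler: y_{n+1} = y_n + h·f(s_n, y_n).
s=0.200000, y=0.700000: f=1.248000 → y ← 0.700000 + 0.49·1.248000 = 1.311520
s=0.690000, y=1.311520: f=2.098640 → y ← 1.311520 + 0.49·2.098640 = 2.339854
s=1.180000, y=2.339854: f=3.782907 → y ← 2.339854 + 0.49·3.782907 = 4.193478
s=1.670000, y=4.193478: f=7.117756 → y ← 4.193478 + 0.49·7.117756 = 7.681179
y(2.16) ≈ 7.6812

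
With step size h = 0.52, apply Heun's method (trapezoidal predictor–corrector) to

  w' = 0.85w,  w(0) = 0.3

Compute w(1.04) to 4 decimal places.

Heun: k1 = f(s_n, w_n); k2 = f(s_n + h, w_n + h·k1); w_{n+1} = w_n + (h/2)·(k1 + k2).
s=0.000000, w=0.300000:
  k1 = f(0.000000, 0.300000) = 0.255000
  k2 = f(0.520000, 0.432600) = 0.367710
  w ← 0.300000 + (0.52/2)·(0.255000 + 0.367710) = 0.461905
s=0.520000, w=0.461905:
  k1 = f(0.520000, 0.461905) = 0.392619
  k2 = f(1.040000, 0.666066) = 0.566156
  w ← 0.461905 + (0.52/2)·(0.392619 + 0.566156) = 0.711186
w(1.04) ≈ 0.7112

0.7112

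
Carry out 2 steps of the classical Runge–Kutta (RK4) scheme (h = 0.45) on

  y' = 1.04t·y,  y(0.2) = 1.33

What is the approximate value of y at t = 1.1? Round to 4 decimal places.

2.4435

RK4: k1 = f(t_n, y_n); k2 = f(t_n + h/2, y_n + (h/2)·k1); k3 = f(t_n + h/2, y_n + (h/2)·k2); k4 = f(t_n + h, y_n + h·k3); y_{n+1} = y_n + (h/6)·(k1 + 2k2 + 2k3 + k4).
t=0.200000, y=1.330000:
  k1 = f(0.200000, 1.330000) = 0.276640
  k2 = f(0.425000, 1.392244) = 0.615372
  k3 = f(0.425000, 1.468459) = 0.649059
  k4 = f(0.650000, 1.622076) = 1.096524
  y ← 1.330000 + (0.45/6)·(k1 + 2k2 + 2k3 + k4) = 1.622652
t=0.650000, y=1.622652:
  k1 = f(0.650000, 1.622652) = 1.096913
  k2 = f(0.875000, 1.869457) = 1.701206
  k3 = f(0.875000, 2.005423) = 1.824935
  k4 = f(1.100000, 2.443873) = 2.795790
  y ← 1.622652 + (0.45/6)·(k1 + 2k2 + 2k3 + k4) = 2.443526
y(1.1) ≈ 2.4435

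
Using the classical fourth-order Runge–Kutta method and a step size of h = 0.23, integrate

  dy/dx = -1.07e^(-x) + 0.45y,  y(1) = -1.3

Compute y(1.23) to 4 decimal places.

RK4: k1 = f(x_n, y_n); k2 = f(x_n + h/2, y_n + (h/2)·k1); k3 = f(x_n + h/2, y_n + (h/2)·k2); k4 = f(x_n + h, y_n + h·k3); y_{n+1} = y_n + (h/6)·(k1 + 2k2 + 2k3 + k4).
x=1.000000, y=-1.300000:
  k1 = f(1.000000, -1.300000) = -0.978631
  k2 = f(1.115000, -1.412543) = -0.986514
  k3 = f(1.115000, -1.413449) = -0.986921
  k4 = f(1.230000, -1.526992) = -0.999899
  y ← -1.300000 + (0.23/6)·(k1 + 2k2 + 2k3 + k4) = -1.527140
y(1.23) ≈ -1.5271

-1.5271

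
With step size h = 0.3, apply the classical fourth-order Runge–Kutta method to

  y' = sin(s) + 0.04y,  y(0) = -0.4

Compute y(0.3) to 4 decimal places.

RK4: k1 = f(s_n, y_n); k2 = f(s_n + h/2, y_n + (h/2)·k1); k3 = f(s_n + h/2, y_n + (h/2)·k2); k4 = f(s_n + h, y_n + h·k3); y_{n+1} = y_n + (h/6)·(k1 + 2k2 + 2k3 + k4).
s=0.000000, y=-0.400000:
  k1 = f(0.000000, -0.400000) = -0.016000
  k2 = f(0.150000, -0.402400) = 0.133342
  k3 = f(0.150000, -0.379999) = 0.134238
  k4 = f(0.300000, -0.359729) = 0.281131
  y ← -0.400000 + (0.3/6)·(k1 + 2k2 + 2k3 + k4) = -0.359985
y(0.3) ≈ -0.3600

-0.3600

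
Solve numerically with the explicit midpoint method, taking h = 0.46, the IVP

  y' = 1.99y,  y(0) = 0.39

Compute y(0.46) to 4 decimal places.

Midpoint: k1 = f(x_n, y_n); k2 = f(x_n + h/2, y_n + (h/2)·k1); y_{n+1} = y_n + h·k2.
x=0.000000, y=0.390000:
  k1 = f(0.000000, 0.390000) = 0.776100
  k2 = f(0.230000, 0.568503) = 1.131321
  y ← 0.390000 + 0.46·1.131321 = 0.910408
y(0.46) ≈ 0.9104

0.9104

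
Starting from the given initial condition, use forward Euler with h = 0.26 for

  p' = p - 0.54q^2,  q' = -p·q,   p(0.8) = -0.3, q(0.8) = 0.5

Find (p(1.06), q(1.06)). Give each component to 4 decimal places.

Euler on (p,q): p_{n+1} = p_n + h·p', q_{n+1} = q_n + h·q'.
0.800000: (-0.300000, 0.500000); f=(-0.435000, 0.150000) → (-0.413100, 0.539000)
(p(1.06), q(1.06)) ≈ (-0.4131, 0.5390)

-0.4131, 0.5390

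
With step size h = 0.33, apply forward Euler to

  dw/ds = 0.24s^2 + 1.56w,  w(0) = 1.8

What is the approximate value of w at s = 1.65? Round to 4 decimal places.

14.7212

Euler: w_{n+1} = w_n + h·f(s_n, w_n).
s=0.000000, w=1.800000: f=2.808000 → w ← 1.800000 + 0.33·2.808000 = 2.726640
s=0.330000, w=2.726640: f=4.279694 → w ← 2.726640 + 0.33·4.279694 = 4.138939
s=0.660000, w=4.138939: f=6.561289 → w ← 4.138939 + 0.33·6.561289 = 6.304165
s=0.990000, w=6.304165: f=10.069721 → w ← 6.304165 + 0.33·10.069721 = 9.627172
s=1.320000, w=9.627172: f=15.436565 → w ← 9.627172 + 0.33·15.436565 = 14.721239
w(1.65) ≈ 14.7212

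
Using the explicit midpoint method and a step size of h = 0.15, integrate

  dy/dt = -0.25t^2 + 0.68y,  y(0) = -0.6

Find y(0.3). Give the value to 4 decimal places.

-0.7377

Midpoint: k1 = f(t_n, y_n); k2 = f(t_n + h/2, y_n + (h/2)·k1); y_{n+1} = y_n + h·k2.
t=0.000000, y=-0.600000:
  k1 = f(0.000000, -0.600000) = -0.408000
  k2 = f(0.075000, -0.630600) = -0.430214
  y ← -0.600000 + 0.15·(-0.430214) = -0.664532
t=0.150000, y=-0.664532:
  k1 = f(0.150000, -0.664532) = -0.457507
  k2 = f(0.225000, -0.698845) = -0.487871
  y ← -0.664532 + 0.15·(-0.487871) = -0.737713
y(0.3) ≈ -0.7377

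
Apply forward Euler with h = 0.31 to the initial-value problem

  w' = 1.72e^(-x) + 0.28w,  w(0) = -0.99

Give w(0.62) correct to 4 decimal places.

-0.1988

Euler: w_{n+1} = w_n + h·f(x_n, w_n).
x=0.000000, w=-0.990000: f=1.442800 → w ← -0.990000 + 0.31·1.442800 = -0.542732
x=0.310000, w=-0.542732: f=1.109564 → w ← -0.542732 + 0.31·1.109564 = -0.198767
w(0.62) ≈ -0.1988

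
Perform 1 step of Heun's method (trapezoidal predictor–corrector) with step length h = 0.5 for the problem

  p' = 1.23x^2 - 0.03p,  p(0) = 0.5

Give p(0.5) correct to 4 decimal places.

Heun: k1 = f(x_n, p_n); k2 = f(x_n + h, p_n + h·k1); p_{n+1} = p_n + (h/2)·(k1 + k2).
x=0.000000, p=0.500000:
  k1 = f(0.000000, 0.500000) = -0.015000
  k2 = f(0.500000, 0.492500) = 0.292725
  p ← 0.500000 + (0.5/2)·(-0.015000 + 0.292725) = 0.569431
p(0.5) ≈ 0.5694

0.5694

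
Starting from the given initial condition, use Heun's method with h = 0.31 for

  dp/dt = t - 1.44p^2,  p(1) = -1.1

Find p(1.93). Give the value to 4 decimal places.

Heun: k1 = f(t_n, p_n); k2 = f(t_n + h, p_n + h·k1); p_{n+1} = p_n + (h/2)·(k1 + k2).
t=1.000000, p=-1.100000:
  k1 = f(1.000000, -1.100000) = -0.742400
  k2 = f(1.310000, -1.330144) = -1.237768
  p ← -1.100000 + (0.31/2)·(-0.742400 + (-1.237768)) = -1.406926
t=1.310000, p=-1.406926:
  k1 = f(1.310000, -1.406926) = -1.540395
  k2 = f(1.620000, -1.884448) = -3.493649
  p ← -1.406926 + (0.31/2)·(-1.540395 + (-3.493649)) = -2.187203
t=1.620000, p=-2.187203:
  k1 = f(1.620000, -2.187203) = -5.268753
  k2 = f(1.930000, -3.820516) = -19.088735
  p ← -2.187203 + (0.31/2)·(-5.268753 + (-19.088735)) = -5.962613
p(1.93) ≈ -5.9626

-5.9626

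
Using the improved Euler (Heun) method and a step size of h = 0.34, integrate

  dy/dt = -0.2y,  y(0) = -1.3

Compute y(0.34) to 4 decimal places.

Heun: k1 = f(t_n, y_n); k2 = f(t_n + h, y_n + h·k1); y_{n+1} = y_n + (h/2)·(k1 + k2).
t=0.000000, y=-1.300000:
  k1 = f(0.000000, -1.300000) = 0.260000
  k2 = f(0.340000, -1.211600) = 0.242320
  y ← -1.300000 + (0.34/2)·(0.260000 + 0.242320) = -1.214606
y(0.34) ≈ -1.2146

-1.2146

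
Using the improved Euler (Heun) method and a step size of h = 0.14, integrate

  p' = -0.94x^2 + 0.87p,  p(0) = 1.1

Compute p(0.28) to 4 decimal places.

Heun: k1 = f(x_n, p_n); k2 = f(x_n + h, p_n + h·k1); p_{n+1} = p_n + (h/2)·(k1 + k2).
x=0.000000, p=1.100000:
  k1 = f(0.000000, 1.100000) = 0.957000
  k2 = f(0.140000, 1.233980) = 1.055139
  p ← 1.100000 + (0.14/2)·(0.957000 + 1.055139) = 1.240850
x=0.140000, p=1.240850:
  k1 = f(0.140000, 1.240850) = 1.061115
  k2 = f(0.280000, 1.389406) = 1.135087
  p ← 1.240850 + (0.14/2)·(1.061115 + 1.135087) = 1.394584
p(0.28) ≈ 1.3946

1.3946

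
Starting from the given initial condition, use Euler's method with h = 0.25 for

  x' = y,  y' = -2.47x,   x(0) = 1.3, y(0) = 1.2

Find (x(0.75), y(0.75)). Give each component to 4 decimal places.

Euler on (x,y): x_{n+1} = x_n + h·x', y_{n+1} = y_n + h·y'.
0.000000: (1.300000, 1.200000); f=(1.200000, -3.211000) → (1.600000, 0.397250)
0.250000: (1.600000, 0.397250); f=(0.397250, -3.952000) → (1.699313, -0.590750)
0.500000: (1.699313, -0.590750); f=(-0.590750, -4.197302) → (1.551625, -1.640075)
(x(0.75), y(0.75)) ≈ (1.5516, -1.6401)

1.5516, -1.6401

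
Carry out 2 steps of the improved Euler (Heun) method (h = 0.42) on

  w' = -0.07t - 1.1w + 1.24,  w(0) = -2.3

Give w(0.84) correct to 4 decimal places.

Heun: k1 = f(t_n, w_n); k2 = f(t_n + h, w_n + h·k1); w_{n+1} = w_n + (h/2)·(k1 + k2).
t=0.000000, w=-2.300000:
  k1 = f(0.000000, -2.300000) = 3.770000
  k2 = f(0.420000, -0.716600) = 1.998860
  w ← -2.300000 + (0.42/2)·(3.770000 + 1.998860) = -1.088539
t=0.420000, w=-1.088539:
  k1 = f(0.420000, -1.088539) = 2.407993
  k2 = f(0.840000, -0.077182) = 1.266100
  w ← -1.088539 + (0.42/2)·(2.407993 + 1.266100) = -0.316980
w(0.84) ≈ -0.3170

-0.3170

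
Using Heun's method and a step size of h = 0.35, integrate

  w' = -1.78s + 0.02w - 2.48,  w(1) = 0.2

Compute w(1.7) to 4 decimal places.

-3.2378

Heun: k1 = f(s_n, w_n); k2 = f(s_n + h, w_n + h·k1); w_{n+1} = w_n + (h/2)·(k1 + k2).
s=1.000000, w=0.200000:
  k1 = f(1.000000, 0.200000) = -4.256000
  k2 = f(1.350000, -1.289600) = -4.908792
  w ← 0.200000 + (0.35/2)·(-4.256000 + (-4.908792)) = -1.403839
s=1.350000, w=-1.403839:
  k1 = f(1.350000, -1.403839) = -4.911077
  k2 = f(1.700000, -3.122715) = -5.568454
  w ← -1.403839 + (0.35/2)·(-4.911077 + (-5.568454)) = -3.237757
w(1.7) ≈ -3.2378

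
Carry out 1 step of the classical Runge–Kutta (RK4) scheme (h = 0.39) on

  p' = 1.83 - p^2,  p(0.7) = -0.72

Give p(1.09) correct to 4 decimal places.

RK4: k1 = f(x_n, p_n); k2 = f(x_n + h/2, p_n + (h/2)·k1); k3 = f(x_n + h/2, p_n + (h/2)·k2); k4 = f(x_n + h, p_n + h·k3); p_{n+1} = p_n + (h/6)·(k1 + 2k2 + 2k3 + k4).
x=0.700000, p=-0.720000:
  k1 = f(0.700000, -0.720000) = 1.311600
  k2 = f(0.895000, -0.464238) = 1.614483
  k3 = f(0.895000, -0.405176) = 1.665833
  k4 = f(1.090000, -0.070325) = 1.825054
  p ← -0.720000 + (0.39/6)·(k1 + 2k2 + 2k3 + k4) = -0.089676
p(1.09) ≈ -0.0897

-0.0897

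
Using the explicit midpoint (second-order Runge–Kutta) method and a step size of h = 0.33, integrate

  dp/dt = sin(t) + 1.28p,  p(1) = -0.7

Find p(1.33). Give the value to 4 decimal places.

-0.6963

Midpoint: k1 = f(t_n, p_n); k2 = f(t_n + h/2, p_n + (h/2)·k1); p_{n+1} = p_n + h·k2.
t=1.000000, p=-0.700000:
  k1 = f(1.000000, -0.700000) = -0.054529
  k2 = f(1.165000, -0.708997) = 0.011272
  p ← -0.700000 + 0.33·0.011272 = -0.696280
p(1.33) ≈ -0.6963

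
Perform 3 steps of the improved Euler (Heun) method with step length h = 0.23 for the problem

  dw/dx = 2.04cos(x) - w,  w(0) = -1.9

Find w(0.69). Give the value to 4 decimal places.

Heun: k1 = f(x_n, w_n); k2 = f(x_n + h, w_n + h·k1); w_{n+1} = w_n + (h/2)·(k1 + k2).
x=0.000000, w=-1.900000:
  k1 = f(0.000000, -1.900000) = 3.940000
  k2 = f(0.230000, -0.993800) = 2.980079
  w ← -1.900000 + (0.23/2)·(3.940000 + 2.980079) = -1.104191
x=0.230000, w=-1.104191:
  k1 = f(0.230000, -1.104191) = 3.090470
  k2 = f(0.460000, -0.393383) = 2.221330
  w ← -1.104191 + (0.23/2)·(3.090470 + 2.221330) = -0.493334
x=0.460000, w=-0.493334:
  k1 = f(0.460000, -0.493334) = 2.321281
  k2 = f(0.690000, 0.040561) = 1.532781
  w ← -0.493334 + (0.23/2)·(2.321281 + 1.532781) = -0.050117
w(0.69) ≈ -0.0501

-0.0501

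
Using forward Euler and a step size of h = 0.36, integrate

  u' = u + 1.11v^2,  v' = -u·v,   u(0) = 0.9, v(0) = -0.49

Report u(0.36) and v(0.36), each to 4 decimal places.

Euler on (u,v): u_{n+1} = u_n + h·u', v_{n+1} = v_n + h·v'.
0.000000: (0.900000, -0.490000); f=(1.166511, 0.441000) → (1.319944, -0.331240)
(u(0.36), v(0.36)) ≈ (1.3199, -0.3312)

1.3199, -0.3312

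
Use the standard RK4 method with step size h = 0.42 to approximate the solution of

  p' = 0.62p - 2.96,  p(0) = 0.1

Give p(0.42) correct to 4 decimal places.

RK4: k1 = f(x_n, p_n); k2 = f(x_n + h/2, p_n + (h/2)·k1); k3 = f(x_n + h/2, p_n + (h/2)·k2); k4 = f(x_n + h, p_n + h·k3); p_{n+1} = p_n + (h/6)·(k1 + 2k2 + 2k3 + k4).
x=0.000000, p=0.100000:
  k1 = f(0.000000, 0.100000) = -2.898000
  k2 = f(0.210000, -0.508580) = -3.275320
  k3 = f(0.210000, -0.587817) = -3.324447
  k4 = f(0.420000, -1.296268) = -3.763686
  p ← 0.100000 + (0.42/6)·(k1 + 2k2 + 2k3 + k4) = -1.290285
p(0.42) ≈ -1.2903

-1.2903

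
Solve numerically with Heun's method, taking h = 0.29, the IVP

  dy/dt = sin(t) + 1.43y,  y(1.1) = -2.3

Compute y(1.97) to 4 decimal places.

-6.1836

Heun: k1 = f(t_n, y_n); k2 = f(t_n + h, y_n + h·k1); y_{n+1} = y_n + (h/2)·(k1 + k2).
t=1.100000, y=-2.300000:
  k1 = f(1.100000, -2.300000) = -2.397793
  k2 = f(1.390000, -2.995360) = -3.299664
  y ← -2.300000 + (0.29/2)·(-2.397793 + (-3.299664)) = -3.126131
t=1.390000, y=-3.126131:
  k1 = f(1.390000, -3.126131) = -3.486667
  k2 = f(1.680000, -4.137265) = -4.922245
  y ← -3.126131 + (0.29/2)·(-3.486667 + (-4.922245)) = -4.345423
t=1.680000, y=-4.345423:
  k1 = f(1.680000, -4.345423) = -5.219912
  k2 = f(1.970000, -5.859198) = -7.457282
  y ← -4.345423 + (0.29/2)·(-5.219912 + (-7.457282)) = -6.183617
y(1.97) ≈ -6.1836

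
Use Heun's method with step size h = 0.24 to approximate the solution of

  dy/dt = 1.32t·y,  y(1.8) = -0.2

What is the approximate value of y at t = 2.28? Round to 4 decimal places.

Heun: k1 = f(t_n, y_n); k2 = f(t_n + h, y_n + h·k1); y_{n+1} = y_n + (h/2)·(k1 + k2).
t=1.800000, y=-0.200000:
  k1 = f(1.800000, -0.200000) = -0.475200
  k2 = f(2.040000, -0.314048) = -0.845668
  y ← -0.200000 + (0.24/2)·(-0.475200 + (-0.845668)) = -0.358504
t=2.040000, y=-0.358504:
  k1 = f(2.040000, -0.358504) = -0.965380
  k2 = f(2.280000, -0.590195) = -1.776252
  y ← -0.358504 + (0.24/2)·(-0.965380 + (-1.776252)) = -0.687500
y(2.28) ≈ -0.6875

-0.6875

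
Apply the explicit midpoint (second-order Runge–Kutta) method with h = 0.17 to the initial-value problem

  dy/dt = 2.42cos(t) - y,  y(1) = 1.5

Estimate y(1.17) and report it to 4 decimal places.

Midpoint: k1 = f(t_n, y_n); k2 = f(t_n + h/2, y_n + (h/2)·k1); y_{n+1} = y_n + h·k2.
t=1.000000, y=1.500000:
  k1 = f(1.000000, 1.500000) = -0.192468
  k2 = f(1.085000, 1.483640) = -0.353711
  y ← 1.500000 + 0.17·(-0.353711) = 1.439869
y(1.17) ≈ 1.4399

1.4399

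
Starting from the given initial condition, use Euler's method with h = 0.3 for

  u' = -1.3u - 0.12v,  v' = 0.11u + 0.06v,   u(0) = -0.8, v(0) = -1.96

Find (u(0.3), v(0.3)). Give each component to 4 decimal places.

Euler on (u,v): u_{n+1} = u_n + h·u', v_{n+1} = v_n + h·v'.
0.000000: (-0.800000, -1.960000); f=(1.275200, -0.205600) → (-0.417440, -2.021680)
(u(0.3), v(0.3)) ≈ (-0.4174, -2.0217)

-0.4174, -2.0217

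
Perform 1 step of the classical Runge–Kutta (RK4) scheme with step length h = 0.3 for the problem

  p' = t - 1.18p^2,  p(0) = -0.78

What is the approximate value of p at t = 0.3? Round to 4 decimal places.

-1.0202

RK4: k1 = f(t_n, p_n); k2 = f(t_n + h/2, p_n + (h/2)·k1); k3 = f(t_n + h/2, p_n + (h/2)·k2); k4 = f(t_n + h, p_n + h·k3); p_{n+1} = p_n + (h/6)·(k1 + 2k2 + 2k3 + k4).
t=0.000000, p=-0.780000:
  k1 = f(0.000000, -0.780000) = -0.717912
  k2 = f(0.150000, -0.887687) = -0.779826
  k3 = f(0.150000, -0.896974) = -0.799383
  k4 = f(0.300000, -1.019815) = -0.927227
  p ← -0.780000 + (0.3/6)·(k1 + 2k2 + 2k3 + k4) = -1.020178
p(0.3) ≈ -1.0202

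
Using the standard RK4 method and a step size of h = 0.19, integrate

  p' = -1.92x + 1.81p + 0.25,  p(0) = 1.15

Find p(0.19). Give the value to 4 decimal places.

RK4: k1 = f(x_n, p_n); k2 = f(x_n + h/2, p_n + (h/2)·k1); k3 = f(x_n + h/2, p_n + (h/2)·k2); k4 = f(x_n + h, p_n + h·k3); p_{n+1} = p_n + (h/6)·(k1 + 2k2 + 2k3 + k4).
x=0.000000, p=1.150000:
  k1 = f(0.000000, 1.150000) = 2.331500
  k2 = f(0.095000, 1.371493) = 2.550001
  k3 = f(0.095000, 1.392250) = 2.587573
  k4 = f(0.190000, 1.641639) = 2.856566
  p ← 1.150000 + (0.19/6)·(k1 + 2k2 + 2k3 + k4) = 1.639668
p(0.19) ≈ 1.6397

1.6397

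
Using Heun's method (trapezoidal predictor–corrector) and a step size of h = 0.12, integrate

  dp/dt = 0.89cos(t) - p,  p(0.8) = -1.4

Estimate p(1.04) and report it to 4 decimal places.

Heun: k1 = f(t_n, p_n); k2 = f(t_n + h, p_n + h·k1); p_{n+1} = p_n + (h/2)·(k1 + k2).
t=0.800000, p=-1.400000:
  k1 = f(0.800000, -1.400000) = 2.020069
  k2 = f(0.920000, -1.157592) = 1.696772
  p ← -1.400000 + (0.12/2)·(2.020069 + 1.696772) = -1.176990
t=0.920000, p=-1.176990:
  k1 = f(0.920000, -1.176990) = 1.716170
  k2 = f(1.040000, -0.971049) = 1.421585
  p ← -1.176990 + (0.12/2)·(1.716170 + 1.421585) = -0.988724
p(1.04) ≈ -0.9887

-0.9887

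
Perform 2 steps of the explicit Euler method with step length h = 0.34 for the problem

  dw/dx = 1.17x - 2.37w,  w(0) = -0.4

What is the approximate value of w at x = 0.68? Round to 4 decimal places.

Euler: w_{n+1} = w_n + h·f(x_n, w_n).
x=0.000000, w=-0.400000: f=0.948000 → w ← -0.400000 + 0.34·0.948000 = -0.077680
x=0.340000, w=-0.077680: f=0.581902 → w ← -0.077680 + 0.34·0.581902 = 0.120167
w(0.68) ≈ 0.1202

0.1202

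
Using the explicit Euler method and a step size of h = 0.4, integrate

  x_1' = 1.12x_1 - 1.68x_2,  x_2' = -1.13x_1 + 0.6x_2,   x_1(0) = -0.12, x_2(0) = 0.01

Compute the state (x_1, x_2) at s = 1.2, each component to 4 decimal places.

Euler on (x_1,x_2): x_1_{n+1} = x_1_n + h·x_1', x_2_{n+1} = x_2_n + h·x_2'.
0.000000: (-0.120000, 0.010000); f=(-0.151200, 0.141600) → (-0.180480, 0.066640)
0.400000: (-0.180480, 0.066640); f=(-0.314093, 0.243926) → (-0.306117, 0.164211)
0.800000: (-0.306117, 0.164211); f=(-0.618725, 0.444439) → (-0.553607, 0.341986)
(x_1(1.2), x_2(1.2)) ≈ (-0.5536, 0.3420)

-0.5536, 0.3420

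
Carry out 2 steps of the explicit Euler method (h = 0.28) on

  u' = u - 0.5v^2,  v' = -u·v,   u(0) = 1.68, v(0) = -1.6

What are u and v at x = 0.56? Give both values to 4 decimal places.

Euler on (u,v): u_{n+1} = u_n + h·u', v_{n+1} = v_n + h·v'.
0.000000: (1.680000, -1.600000); f=(0.400000, 2.688000) → (1.792000, -0.847360)
0.280000: (1.792000, -0.847360); f=(1.432991, 1.518469) → (2.193237, -0.422189)
(u(0.56), v(0.56)) ≈ (2.1932, -0.4222)

2.1932, -0.4222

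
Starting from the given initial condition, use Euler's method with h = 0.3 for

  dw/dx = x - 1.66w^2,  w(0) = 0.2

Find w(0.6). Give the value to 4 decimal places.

0.2539

Euler: w_{n+1} = w_n + h·f(x_n, w_n).
x=0.000000, w=0.200000: f=-0.066400 → w ← 0.200000 + 0.3·(-0.066400) = 0.180080
x=0.300000, w=0.180080: f=0.246168 → w ← 0.180080 + 0.3·0.246168 = 0.253930
w(0.6) ≈ 0.2539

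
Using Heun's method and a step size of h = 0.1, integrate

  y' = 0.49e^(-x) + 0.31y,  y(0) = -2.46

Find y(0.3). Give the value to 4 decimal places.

-2.5662

Heun: k1 = f(x_n, y_n); k2 = f(x_n + h, y_n + h·k1); y_{n+1} = y_n + (h/2)·(k1 + k2).
x=0.000000, y=-2.460000:
  k1 = f(0.000000, -2.460000) = -0.272600
  k2 = f(0.100000, -2.487260) = -0.327680
  y ← -2.460000 + (0.1/2)·(-0.272600 + (-0.327680)) = -2.490014
x=0.100000, y=-2.490014:
  k1 = f(0.100000, -2.490014) = -0.328534
  k2 = f(0.200000, -2.522867) = -0.380911
  y ← -2.490014 + (0.1/2)·(-0.328534 + (-0.380911)) = -2.525486
x=0.200000, y=-2.525486:
  k1 = f(0.200000, -2.525486) = -0.381723
  k2 = f(0.300000, -2.563659) = -0.431733
  y ← -2.525486 + (0.1/2)·(-0.381723 + (-0.431733)) = -2.566159
y(0.3) ≈ -2.5662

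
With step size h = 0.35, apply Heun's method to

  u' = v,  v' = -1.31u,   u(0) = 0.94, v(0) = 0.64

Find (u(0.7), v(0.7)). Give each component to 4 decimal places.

1.0564, -0.3541

Heun on (u,v): k1 = f(s_n, state_n); k2 = f(s_n + h, state_n + h·k1); state_{n+1} = state_n + (h/2)·(k1 + k2).
0.000000: (0.940000, 0.640000)
  k1 = (0.640000, -1.231400)
  predictor → (1.164000, 0.209010)
  k2 = (0.209010, -1.524840)
  → (1.088577, 0.157658)
0.350000: (1.088577, 0.157658)
  k1 = (0.157658, -1.426036)
  predictor → (1.143757, -0.341454)
  k2 = (-0.341454, -1.498322)
  → (1.056412, -0.354105)
(u(0.7), v(0.7)) ≈ (1.0564, -0.3541)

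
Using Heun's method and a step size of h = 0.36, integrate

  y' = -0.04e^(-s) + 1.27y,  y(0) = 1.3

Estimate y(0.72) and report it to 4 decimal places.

Heun: k1 = f(s_n, y_n); k2 = f(s_n + h, y_n + h·k1); y_{n+1} = y_n + (h/2)·(k1 + k2).
s=0.000000, y=1.300000:
  k1 = f(0.000000, 1.300000) = 1.611000
  k2 = f(0.360000, 1.879960) = 2.359642
  y ← 1.300000 + (0.36/2)·(1.611000 + 2.359642) = 2.014716
s=0.360000, y=2.014716:
  k1 = f(0.360000, 2.014716) = 2.530782
  k2 = f(0.720000, 2.925797) = 3.696292
  y ← 2.014716 + (0.36/2)·(2.530782 + 3.696292) = 3.135589
y(0.72) ≈ 3.1356

3.1356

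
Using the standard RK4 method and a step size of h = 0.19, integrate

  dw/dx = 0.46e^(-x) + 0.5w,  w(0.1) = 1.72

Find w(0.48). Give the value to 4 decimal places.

RK4: k1 = f(x_n, w_n); k2 = f(x_n + h/2, w_n + (h/2)·k1); k3 = f(x_n + h/2, w_n + (h/2)·k2); k4 = f(x_n + h, w_n + h·k3); w_{n+1} = w_n + (h/6)·(k1 + 2k2 + 2k3 + k4).
x=0.100000, w=1.720000:
  k1 = f(0.100000, 1.720000) = 1.276225
  k2 = f(0.195000, 1.841241) = 1.299125
  k3 = f(0.195000, 1.843417) = 1.300212
  k4 = f(0.290000, 1.967040) = 1.327721
  w ← 1.720000 + (0.19/6)·(k1 + 2k2 + 2k3 + k4) = 1.967083
x=0.290000, w=1.967083:
  k1 = f(0.290000, 1.967083) = 1.327743
  k2 = f(0.385000, 2.093219) = 1.359617
  k3 = f(0.385000, 2.096247) = 1.361131
  k4 = f(0.480000, 2.225698) = 1.397489
  w ← 1.967083 + (0.19/6)·(k1 + 2k2 + 2k3 + k4) = 2.225696
w(0.48) ≈ 2.2257

2.2257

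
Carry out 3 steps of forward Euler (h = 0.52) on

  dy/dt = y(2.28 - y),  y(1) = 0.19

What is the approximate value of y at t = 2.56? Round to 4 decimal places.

1.3950

Euler: y_{n+1} = y_n + h·f(t_n, y_n).
t=1.000000, y=0.190000: f=0.397100 → y ← 0.190000 + 0.52·0.397100 = 0.396492
t=1.520000, y=0.396492: f=0.746796 → y ← 0.396492 + 0.52·0.746796 = 0.784826
t=2.040000, y=0.784826: f=1.173451 → y ← 0.784826 + 0.52·1.173451 = 1.395021
y(2.56) ≈ 1.3950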